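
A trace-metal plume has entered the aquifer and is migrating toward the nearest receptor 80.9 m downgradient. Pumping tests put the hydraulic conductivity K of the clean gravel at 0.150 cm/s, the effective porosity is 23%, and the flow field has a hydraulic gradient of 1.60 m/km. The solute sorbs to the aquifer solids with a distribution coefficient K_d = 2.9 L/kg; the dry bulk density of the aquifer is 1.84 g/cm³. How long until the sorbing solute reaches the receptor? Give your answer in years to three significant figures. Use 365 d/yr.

K = 0.150 cm/s × 864 = 129.6 m/d
Specific discharge q = 129.6 × 0.0016 = 0.2074 m/d
v = Ki/n = 129.6·0.0016/0.23 = 0.9016 m/d
Retardation R = 1 + ρ_b·K_d/n = 1 + 1.84×2.9/0.23 = 24.20
Contaminant velocity v_c = v/R = 0.9016/24.20 = 0.03725 m/d
t = L/v_c = 80.9/0.03725 = 2172 d
   = 2172/365 = 5.95 yr

5.95 years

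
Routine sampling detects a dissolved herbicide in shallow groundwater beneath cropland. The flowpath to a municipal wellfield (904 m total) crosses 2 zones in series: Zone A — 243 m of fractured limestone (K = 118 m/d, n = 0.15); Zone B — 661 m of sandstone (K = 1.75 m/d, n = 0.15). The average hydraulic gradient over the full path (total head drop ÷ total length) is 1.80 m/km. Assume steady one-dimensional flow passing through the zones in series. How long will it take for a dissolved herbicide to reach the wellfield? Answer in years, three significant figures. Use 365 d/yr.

86.7 years

Continuity: the same q passes through each zone, so ΔH = q·Σ(L_j/K_j) — the zones act as resistances in series.
Σ(L/K) = 243/118 + 661/1.75 = 2.059 + 377.7 = 379.8 d
K_eq = L_total / Σ(L/K) = 904 / 379.8 = 2.380 m/d
q = K_eq · i = 2.380 × 0.0018 = 0.004285 m/d (same in every zone)
Zone A: v = q/n = 0.004285/0.15 = 0.02856 m/d → t_A = 243/0.02856 = 8507 d
Zone B: v = q/n = 0.004285/0.15 = 0.02856 m/d → t_B = 661/0.02856 = 23140 d
Total t = 8507 + 23140 = 31650 d
   = 31650 / 365 = 86.7 yr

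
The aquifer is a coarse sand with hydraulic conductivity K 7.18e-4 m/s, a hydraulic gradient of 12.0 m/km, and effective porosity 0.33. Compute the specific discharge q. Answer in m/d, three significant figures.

0.744 m/d

K = 7.18e-4 m/s × 86400 s/d = 62.04 m/d
Darcy flux q = K·i = 62.04 × 0.012 = 0.7444 m/d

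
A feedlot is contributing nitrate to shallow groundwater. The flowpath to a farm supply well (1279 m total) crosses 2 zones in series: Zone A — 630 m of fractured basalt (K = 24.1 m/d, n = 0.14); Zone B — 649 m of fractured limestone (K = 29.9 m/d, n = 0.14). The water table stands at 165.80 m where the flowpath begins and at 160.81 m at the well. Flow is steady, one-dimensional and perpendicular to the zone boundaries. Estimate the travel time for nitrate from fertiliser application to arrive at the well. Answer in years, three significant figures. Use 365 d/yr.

Total head drop ΔH = 165.80 − 160.81 = 4.99 m
Steady 1-D flow in series ⇒ the Darcy flux q is identical in every zone and the zone head losses add (resistances L/K in series).
Σ(L/K) = 630/24.1 + 649/29.9 = 26.14 + 21.71 = 47.85 d
q = ΔH / Σ(L/K) = 4.99 / 47.85 = 0.1043 m/d (same in every zone)
Zone A: v = q/n = 0.1043/0.14 = 0.7449 m/d → t_A = 630/0.7449 = 845.7 d
Zone B: v = q/n = 0.1043/0.14 = 0.7449 m/d → t_B = 649/0.7449 = 871.2 d
Total t = 845.7 + 871.2 = 1717 d
   = 1717 / 365 = 4.70 yr

4.70 years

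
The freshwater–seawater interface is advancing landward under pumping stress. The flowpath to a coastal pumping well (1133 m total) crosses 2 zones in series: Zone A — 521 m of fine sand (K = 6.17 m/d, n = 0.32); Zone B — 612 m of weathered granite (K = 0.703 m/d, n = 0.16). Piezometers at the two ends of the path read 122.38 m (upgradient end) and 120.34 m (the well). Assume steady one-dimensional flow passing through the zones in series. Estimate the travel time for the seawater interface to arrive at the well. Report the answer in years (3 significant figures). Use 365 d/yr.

339 years

Total head drop ΔH = 122.38 − 120.34 = 2.04 m
Continuity: the same q passes through each zone, so ΔH = q·Σ(L_j/K_j) — the zones act as resistances in series.
Σ(L/K) = 521/6.17 + 612/0.703 = 84.44 + 870.6 = 955.0 d
q = ΔH / Σ(L/K) = 2.04 / 955.0 = 0.002136 m/d (same in every zone)
Zone A: v = q/n = 0.002136/0.32 = 0.006675 m/d → t_A = 521/0.006675 = 78050 d
Zone B: v = q/n = 0.002136/0.16 = 0.01335 m/d → t_B = 612/0.01335 = 45840 d
Total t = 78050 + 45840 = 123900 d
   = 123900 / 365 = 339 yr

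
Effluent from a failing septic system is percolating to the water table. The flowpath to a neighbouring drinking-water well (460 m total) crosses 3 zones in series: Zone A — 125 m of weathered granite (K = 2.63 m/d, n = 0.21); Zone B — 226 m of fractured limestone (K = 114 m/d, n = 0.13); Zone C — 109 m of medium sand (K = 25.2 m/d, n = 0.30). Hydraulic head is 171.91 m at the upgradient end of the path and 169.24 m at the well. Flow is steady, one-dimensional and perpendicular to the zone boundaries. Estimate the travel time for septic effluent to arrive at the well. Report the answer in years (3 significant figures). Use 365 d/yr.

4.88 years

Total head drop ΔH = 171.91 − 169.24 = 2.67 m
Continuity: the same q passes through each zone, so ΔH = q·Σ(L_j/K_j) — the zones act as resistances in series.
Σ(L/K) = 125/2.63 + 226/114 + 109/25.2 = 47.53 + 1.982 + 4.325 = 53.84 d
q = ΔH / Σ(L/K) = 2.67 / 53.84 = 0.04959 m/d (same in every zone)
Zone A: v = q/n = 0.04959/0.21 = 0.2362 m/d → t_A = 125/0.2362 = 529.3 d
Zone B: v = q/n = 0.04959/0.13 = 0.3815 m/d → t_B = 226/0.3815 = 592.4 d
Zone C: v = q/n = 0.04959/0.30 = 0.1653 m/d → t_C = 109/0.1653 = 659.3 d
Total t = 529.3 + 592.4 + 659.3 = 1781 d
   = 1781 / 365 = 4.88 yr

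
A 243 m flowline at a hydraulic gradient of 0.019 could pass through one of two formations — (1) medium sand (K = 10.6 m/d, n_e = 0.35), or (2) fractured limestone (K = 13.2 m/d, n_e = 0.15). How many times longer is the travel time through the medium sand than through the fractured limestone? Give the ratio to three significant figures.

2.91

Unit 1 (medium sand): v = 10.6×0.019/0.35 = 0.5754 m/d, t = 243/0.5754 = 422.3 d
Unit 2 (fractured limestone): v = 13.2×0.019/0.15 = 1.672 m/d, t = 243/1.672 = 145.3 d
t(medium sand) / t(fractured limestone) = 422.3/145.3 = 2.91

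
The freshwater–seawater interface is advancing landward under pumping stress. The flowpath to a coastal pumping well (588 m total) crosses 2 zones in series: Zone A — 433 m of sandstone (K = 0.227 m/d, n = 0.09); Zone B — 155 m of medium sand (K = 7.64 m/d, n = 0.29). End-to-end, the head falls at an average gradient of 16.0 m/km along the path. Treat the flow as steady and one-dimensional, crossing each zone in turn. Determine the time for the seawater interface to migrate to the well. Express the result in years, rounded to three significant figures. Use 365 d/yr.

For zones in series the flux q is common to all zones; the equivalent conductivity is the harmonic (thickness-weighted) mean, K_eq = L_total / Σ(L_j/K_j).
Σ(L/K) = 433/0.227 + 155/7.64 = 1907 + 20.29 = 1928 d
K_eq = L_total / Σ(L/K) = 588 / 1928 = 0.3050 m/d
q = K_eq · i = 0.3050 × 0.016 = 0.004880 m/d (same in every zone)
Zone A: v = q/n = 0.004880/0.09 = 0.05422 m/d → t_A = 433/0.05422 = 7985 d
Zone B: v = q/n = 0.004880/0.29 = 0.01683 m/d → t_B = 155/0.01683 = 9211 d
Total t = 7985 + 9211 = 17200 d
   = 17200 / 365 = 47.1 yr

47.1 years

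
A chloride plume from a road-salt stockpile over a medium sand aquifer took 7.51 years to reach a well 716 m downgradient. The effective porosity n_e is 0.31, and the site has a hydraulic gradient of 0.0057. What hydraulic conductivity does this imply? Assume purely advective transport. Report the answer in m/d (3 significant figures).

14.2 m/d

t = 7.51 years = 2741 d
v = L / t = 716 / 2741 = 0.2612 m/d
K = v · n / i = 0.2612 × 0.31 / 0.0057 = 14.2 m/d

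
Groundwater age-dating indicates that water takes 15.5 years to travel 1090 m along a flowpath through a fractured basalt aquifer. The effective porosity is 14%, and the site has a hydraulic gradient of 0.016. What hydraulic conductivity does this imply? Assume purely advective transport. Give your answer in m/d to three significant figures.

t = 15.5 years = 5658 d
v = L / t = 1090 / 5658 = 0.1927 m/d
K = v · n / i = 0.1927 × 0.14 / 0.016 = 1.69 m/d

1.69 m/d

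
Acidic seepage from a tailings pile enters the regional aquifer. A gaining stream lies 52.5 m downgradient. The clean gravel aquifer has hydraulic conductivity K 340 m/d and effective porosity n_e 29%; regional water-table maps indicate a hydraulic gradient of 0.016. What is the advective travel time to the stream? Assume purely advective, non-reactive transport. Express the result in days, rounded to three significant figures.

Specific discharge q = 340 × 0.016 = 5.440 m/d
Seepage velocity v = q / n = 5.440 / 0.29 = 18.76 m/d
t = L / v = 52.5 / 18.76 = 2.799 d

2.80 days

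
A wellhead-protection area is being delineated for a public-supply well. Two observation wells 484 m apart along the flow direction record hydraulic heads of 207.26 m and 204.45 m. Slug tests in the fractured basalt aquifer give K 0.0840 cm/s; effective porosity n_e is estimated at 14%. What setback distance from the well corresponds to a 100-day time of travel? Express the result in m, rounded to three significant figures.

301 m

Hydraulic gradient i = (207.26 − 204.45) / 484 = 2.81 / 484 = 0.005806
K = 0.0840 cm/s × 864 = 72.58 m/d
Specific discharge q = 72.58 × 0.005806 = 0.4214 m/d
Seepage velocity v = q / n = 0.4214 / 0.14 = 3.010 m/d
L = v × T = 3.010 × 100 = 301.0 m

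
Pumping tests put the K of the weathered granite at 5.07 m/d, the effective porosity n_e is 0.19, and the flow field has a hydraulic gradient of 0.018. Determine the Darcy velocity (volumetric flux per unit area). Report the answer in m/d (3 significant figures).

0.0913 m/d

Specific discharge q = 5.07 × 0.018 = 0.09126 m/d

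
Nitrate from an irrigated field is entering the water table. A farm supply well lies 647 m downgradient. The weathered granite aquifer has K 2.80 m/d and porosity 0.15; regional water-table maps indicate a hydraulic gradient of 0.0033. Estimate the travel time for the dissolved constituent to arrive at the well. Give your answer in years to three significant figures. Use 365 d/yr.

28.8 years

q = Ki = 2.80 × 0.0033 = 0.009240 m/d
v_s = q/n_e = 0.009240/0.15 = 0.06160 m/d
t = L / v = 647 / 0.06160 = 10500 d
   = 10500 / 365 = 28.8 yr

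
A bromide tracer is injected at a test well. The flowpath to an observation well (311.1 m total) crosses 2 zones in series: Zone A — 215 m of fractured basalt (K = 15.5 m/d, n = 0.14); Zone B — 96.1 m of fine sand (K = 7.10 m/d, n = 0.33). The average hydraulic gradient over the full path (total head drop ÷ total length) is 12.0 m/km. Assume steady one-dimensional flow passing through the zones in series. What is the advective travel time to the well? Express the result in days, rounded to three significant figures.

Steady 1-D flow in series ⇒ the Darcy flux q is identical in every zone and the zone head losses add (resistances L/K in series).
Σ(L/K) = 215/15.5 + 96.1/7.10 = 13.87 + 13.54 = 27.41 d
K_eq = L_total / Σ(L/K) = 311.1 / 27.41 = 11.35 m/d
q = K_eq · i = 11.35 × 0.012 = 0.1362 m/d (same in every zone)
Zone A: v = q/n = 0.1362/0.14 = 0.9730 m/d → t_A = 215/0.9730 = 221.0 d
Zone B: v = q/n = 0.1362/0.33 = 0.4128 m/d → t_B = 96.1/0.4128 = 232.8 d
Total t = 221.0 + 232.8 = 453.8 d

454 days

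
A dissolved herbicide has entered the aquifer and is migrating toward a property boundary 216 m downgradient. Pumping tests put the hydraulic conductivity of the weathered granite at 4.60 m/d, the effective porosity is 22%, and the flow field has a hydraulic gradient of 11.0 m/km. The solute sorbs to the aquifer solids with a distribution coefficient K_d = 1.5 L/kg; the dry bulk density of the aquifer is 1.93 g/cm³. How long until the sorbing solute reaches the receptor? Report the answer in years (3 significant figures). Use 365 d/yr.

q = Ki = 4.60 × 0.011 = 0.05060 m/d
v_s = q/n_e = 0.05060/0.22 = 0.2300 m/d
Retardation R = 1 + ρ_b·K_d/n = 1 + 1.93×1.5/0.22 = 14.16
Contaminant velocity v_c = v/R = 0.2300/14.16 = 0.01624 m/d
t = L/v_c = 216/0.01624 = 13300 d
   = 13300/365 = 36.4 yr

36.4 years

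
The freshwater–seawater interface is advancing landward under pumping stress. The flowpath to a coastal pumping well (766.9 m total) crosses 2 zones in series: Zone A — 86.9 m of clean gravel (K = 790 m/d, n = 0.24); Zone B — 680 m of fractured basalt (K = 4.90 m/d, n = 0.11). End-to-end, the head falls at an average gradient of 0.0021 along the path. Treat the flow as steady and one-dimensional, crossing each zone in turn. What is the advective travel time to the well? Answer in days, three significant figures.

8250 days

Steady 1-D flow in series ⇒ the Darcy flux q is identical in every zone and the zone head losses add (resistances L/K in series).
Σ(L/K) = 86.9/790 + 680/4.90 = 0.1100 + 138.8 = 138.9 d
K_eq = L_total / Σ(L/K) = 766.9 / 138.9 = 5.522 m/d
q = K_eq · i = 5.522 × 0.0021 = 0.01160 m/d (same in every zone)
Zone A: v = q/n = 0.01160/0.24 = 0.04832 m/d → t_A = 86.9/0.04832 = 1799 d
Zone B: v = q/n = 0.01160/0.11 = 0.1054 m/d → t_B = 680/0.1054 = 6451 d
Total t = 1799 + 6451 = 8249 d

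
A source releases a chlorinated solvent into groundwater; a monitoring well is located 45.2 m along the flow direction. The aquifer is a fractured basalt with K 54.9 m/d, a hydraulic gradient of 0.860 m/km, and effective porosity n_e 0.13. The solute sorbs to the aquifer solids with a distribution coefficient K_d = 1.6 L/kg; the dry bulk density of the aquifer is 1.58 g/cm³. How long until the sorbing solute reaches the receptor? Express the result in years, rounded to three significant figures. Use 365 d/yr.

6.97 years

q = Ki = 54.9 × 8.6e-4 = 0.04721 m/d
v = Ki/n = 54.9·8.6e-4/0.13 = 0.3632 m/d
Retardation R = 1 + ρ_b·K_d/n = 1 + 1.58×1.6/0.13 = 20.45
Contaminant velocity v_c = v/R = 0.3632/20.45 = 0.01776 m/d
t = L/v_c = 45.2/0.01776 = 2545 d
   = 2545/365 = 6.97 yr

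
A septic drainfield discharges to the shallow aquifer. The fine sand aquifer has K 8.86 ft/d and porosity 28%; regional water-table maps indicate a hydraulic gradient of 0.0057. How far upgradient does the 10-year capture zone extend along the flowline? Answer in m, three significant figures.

K = 8.86 ft/d × 0.3048 = 2.701 m/d
Darcy flux q = K·i = 2.701 × 0.0057 = 0.01539 m/d
Seepage velocity v = q / n = 0.01539 / 0.28 = 0.05498 m/d
T = 10 yr × 365 = 3650 d
L = v × T = 0.05498 × 3650 = 200.7 m

201 m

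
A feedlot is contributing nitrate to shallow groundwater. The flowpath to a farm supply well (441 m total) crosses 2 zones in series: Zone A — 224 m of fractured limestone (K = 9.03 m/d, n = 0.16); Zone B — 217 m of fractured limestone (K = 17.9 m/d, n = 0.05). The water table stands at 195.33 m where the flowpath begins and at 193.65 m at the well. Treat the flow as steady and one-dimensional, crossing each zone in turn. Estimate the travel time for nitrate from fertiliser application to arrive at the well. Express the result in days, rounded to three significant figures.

1030 days

Total head drop ΔH = 195.33 − 193.65 = 1.68 m
Continuity: the same q passes through each zone, so ΔH = q·Σ(L_j/K_j) — the zones act as resistances in series.
Σ(L/K) = 224/9.03 + 217/17.9 = 24.81 + 12.12 = 36.93 d
q = ΔH / Σ(L/K) = 1.68 / 36.93 = 0.04549 m/d (same in every zone)
Zone A: v = q/n = 0.04549/0.16 = 0.2843 m/d → t_A = 224/0.2843 = 787.8 d
Zone B: v = q/n = 0.04549/0.05 = 0.9099 m/d → t_B = 217/0.9099 = 238.5 d
Total t = 787.8 + 238.5 = 1026 d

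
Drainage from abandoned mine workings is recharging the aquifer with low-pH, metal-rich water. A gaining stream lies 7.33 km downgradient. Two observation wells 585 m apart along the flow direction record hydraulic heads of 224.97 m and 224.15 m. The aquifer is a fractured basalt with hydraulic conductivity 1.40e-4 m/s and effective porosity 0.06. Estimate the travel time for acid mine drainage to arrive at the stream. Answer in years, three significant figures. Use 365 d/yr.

71.1 years

Hydraulic gradient i = (224.97 − 224.15) / 585 = 0.82 / 585 = 0.001402
K = 1.40e-4 m/s × 86400 s/d = 12.10 m/d
Specific discharge q = 12.10 × 0.001402 = 0.01696 m/d
v_s = q/n_e = 0.01696/0.06 = 0.2826 m/d
L = 7.33 km = 7330 m
t = L / v = 7330 / 0.2826 = 25940 d
   = 25940 / 365 = 71.1 yr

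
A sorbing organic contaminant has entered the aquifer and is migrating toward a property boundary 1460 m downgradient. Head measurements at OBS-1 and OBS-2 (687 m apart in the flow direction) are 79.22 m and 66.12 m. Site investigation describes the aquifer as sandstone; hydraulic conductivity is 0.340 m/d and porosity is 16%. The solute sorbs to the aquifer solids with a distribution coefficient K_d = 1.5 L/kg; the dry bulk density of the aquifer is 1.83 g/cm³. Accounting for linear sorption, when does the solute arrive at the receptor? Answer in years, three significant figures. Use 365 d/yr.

Hydraulic gradient i = (79.22 − 66.12) / 687 = 13.10 / 687 = 0.01907
Darcy flux q = K·i = 0.340 × 0.01907 = 0.006483 m/d
Average linear velocity = 0.006483 / 0.16 = 0.04052 m/d
Retardation R = 1 + ρ_b·K_d/n = 1 + 1.83×1.5/0.16 = 18.16
Contaminant velocity v_c = v/R = 0.04052/18.16 = 0.002232 m/d
t = L/v_c = 1460/0.002232 = 654200 d
   = 654200/365 = 1790 yr

1790 years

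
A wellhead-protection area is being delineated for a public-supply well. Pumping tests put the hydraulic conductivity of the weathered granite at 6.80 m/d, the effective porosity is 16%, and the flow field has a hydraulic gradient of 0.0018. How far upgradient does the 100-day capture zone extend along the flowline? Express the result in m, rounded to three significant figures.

7.65 m

q = Ki = 6.80 × 0.0018 = 0.01224 m/d
v_s = q/n_e = 0.01224/0.16 = 0.07650 m/d
L = v × T = 0.07650 × 100 = 7.650 m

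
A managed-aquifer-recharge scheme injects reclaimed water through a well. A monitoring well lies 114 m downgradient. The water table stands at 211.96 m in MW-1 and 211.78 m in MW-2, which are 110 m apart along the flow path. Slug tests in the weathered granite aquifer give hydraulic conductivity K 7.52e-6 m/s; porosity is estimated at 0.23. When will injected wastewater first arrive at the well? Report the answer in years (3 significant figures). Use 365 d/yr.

67.6 years

Hydraulic gradient i = (211.96 − 211.78) / 110 = 0.18 / 110 = 0.001636
K = 7.52e-6 m/s × 86400 s/d = 0.6497 m/d
q = Ki = 0.6497 × 0.001636 = 0.001063 m/d
v_s = q/n_e = 0.001063/0.23 = 0.004623 m/d
t = L / v = 114 / 0.004623 = 24660 d
   = 24660 / 365 = 67.6 yr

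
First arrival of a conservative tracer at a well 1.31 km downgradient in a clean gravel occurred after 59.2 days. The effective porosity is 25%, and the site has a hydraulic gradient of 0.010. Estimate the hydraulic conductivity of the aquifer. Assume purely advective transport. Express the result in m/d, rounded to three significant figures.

L = 1.31 km = 1310 m
v = L / t = 1310 / 59.2 = 22.13 m/d
K = v · n / i = 22.13 × 0.25 / 0.010 = 553 m/d

553 m/d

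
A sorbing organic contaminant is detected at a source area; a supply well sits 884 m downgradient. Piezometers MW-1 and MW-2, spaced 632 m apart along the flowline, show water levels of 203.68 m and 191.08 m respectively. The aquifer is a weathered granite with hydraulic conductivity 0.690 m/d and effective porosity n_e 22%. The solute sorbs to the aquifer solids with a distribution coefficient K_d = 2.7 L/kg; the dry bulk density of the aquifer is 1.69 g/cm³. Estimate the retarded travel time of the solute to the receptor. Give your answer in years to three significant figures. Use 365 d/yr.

Hydraulic gradient i = (203.68 − 191.08) / 632 = 12.60 / 632 = 0.01994
q = Ki = 0.690 × 0.01994 = 0.01376 m/d
v_s = q/n_e = 0.01376/0.22 = 0.06253 m/d
Retardation R = 1 + ρ_b·K_d/n = 1 + 1.69×2.7/0.22 = 21.74
Contaminant velocity v_c = v/R = 0.06253/21.74 = 0.002876 m/d
t = L/v_c = 884/0.002876 = 307400 d
   = 307400/365 = 842 yr

842 years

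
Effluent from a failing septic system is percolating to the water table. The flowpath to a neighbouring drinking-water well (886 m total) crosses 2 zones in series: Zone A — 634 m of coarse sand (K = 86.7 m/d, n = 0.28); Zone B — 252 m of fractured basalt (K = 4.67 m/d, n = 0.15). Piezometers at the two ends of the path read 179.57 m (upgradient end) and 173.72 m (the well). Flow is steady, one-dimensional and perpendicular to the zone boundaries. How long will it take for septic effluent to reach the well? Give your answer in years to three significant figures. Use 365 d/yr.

Total head drop ΔH = 179.57 − 173.72 = 5.85 m
Steady 1-D flow in series ⇒ the Darcy flux q is identical in every zone and the zone head losses add (resistances L/K in series).
Σ(L/K) = 634/86.7 + 252/4.67 = 7.313 + 53.96 = 61.27 d
q = ΔH / Σ(L/K) = 5.85 / 61.27 = 0.09547 m/d (same in every zone)
Zone A: v = q/n = 0.09547/0.28 = 0.3410 m/d → t_A = 634/0.3410 = 1859 d
Zone B: v = q/n = 0.09547/0.15 = 0.6365 m/d → t_B = 252/0.6365 = 395.9 d
Total t = 1859 + 395.9 = 2255 d
   = 2255 / 365 = 6.18 yr

6.18 years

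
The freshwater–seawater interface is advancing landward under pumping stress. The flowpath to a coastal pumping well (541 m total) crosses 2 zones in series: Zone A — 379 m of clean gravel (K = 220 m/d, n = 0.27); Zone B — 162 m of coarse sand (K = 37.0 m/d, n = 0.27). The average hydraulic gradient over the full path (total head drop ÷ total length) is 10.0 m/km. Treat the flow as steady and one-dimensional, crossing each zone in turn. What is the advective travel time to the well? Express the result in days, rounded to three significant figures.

For zones in series the flux q is common to all zones; the equivalent conductivity is the harmonic (thickness-weighted) mean, K_eq = L_total / Σ(L_j/K_j).
Σ(L/K) = 379/220 + 162/37.0 = 1.723 + 4.378 = 6.101 d
K_eq = L_total / Σ(L/K) = 541 / 6.101 = 88.67 m/d
q = K_eq · i = 88.67 × 0.010 = 0.8867 m/d (same in every zone)
Zone A: v = q/n = 0.8867/0.27 = 3.284 m/d → t_A = 379/3.284 = 115.4 d
Zone B: v = q/n = 0.8867/0.27 = 3.284 m/d → t_B = 162/3.284 = 49.33 d
Total t = 115.4 + 49.33 = 164.7 d

165 days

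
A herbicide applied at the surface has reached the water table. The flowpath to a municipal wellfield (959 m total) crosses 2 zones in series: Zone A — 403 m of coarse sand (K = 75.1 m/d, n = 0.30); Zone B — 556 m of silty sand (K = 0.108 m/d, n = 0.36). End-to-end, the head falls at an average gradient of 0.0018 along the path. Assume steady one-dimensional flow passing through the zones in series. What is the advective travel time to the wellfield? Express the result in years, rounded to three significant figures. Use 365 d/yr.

For zones in series the flux q is common to all zones; the equivalent conductivity is the harmonic (thickness-weighted) mean, K_eq = L_total / Σ(L_j/K_j).
Σ(L/K) = 403/75.1 + 556/0.108 = 5.366 + 5148 = 5154 d
K_eq = L_total / Σ(L/K) = 959 / 5154 = 0.1861 m/d
q = K_eq · i = 0.1861 × 0.0018 = 3.350e-4 m/d (same in every zone)
Zone A: v = q/n = 3.350e-4/0.30 = 0.001117 m/d → t_A = 403/0.001117 = 360900 d
Zone B: v = q/n = 3.350e-4/0.36 = 9.304e-4 m/d → t_B = 556/9.304e-4 = 597600 d
Total t = 360900 + 597600 = 958500 d
   = 958500 / 365 = 2630 yr

2630 years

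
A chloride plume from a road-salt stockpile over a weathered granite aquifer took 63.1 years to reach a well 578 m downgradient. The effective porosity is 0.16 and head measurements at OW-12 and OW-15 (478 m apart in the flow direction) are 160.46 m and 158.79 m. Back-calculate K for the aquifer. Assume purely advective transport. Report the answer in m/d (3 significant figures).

Hydraulic gradient i = (160.46 − 158.79) / 478 = 1.67 / 478 = 0.003494
t = 63.1 years = 23030 d
v = L / t = 578 / 23030 = 0.02510 m/d
K = v · n / i = 0.02510 × 0.16 / 0.003494 = 1.15 m/d

1.15 m/d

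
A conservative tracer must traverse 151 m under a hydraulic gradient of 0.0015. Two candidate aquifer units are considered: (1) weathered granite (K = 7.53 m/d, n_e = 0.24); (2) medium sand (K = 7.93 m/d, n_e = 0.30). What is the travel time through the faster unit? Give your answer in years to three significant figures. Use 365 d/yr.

8.79 years

Unit 1 (weathered granite): v = 7.53×0.0015/0.24 = 0.04706 m/d, t = 151/0.04706 = 3208 d
Unit 2 (medium sand): v = 7.93×0.0015/0.30 = 0.03965 m/d, t = 151/0.03965 = 3808 d
Faster: 3208 d / 365 = 8.79 yr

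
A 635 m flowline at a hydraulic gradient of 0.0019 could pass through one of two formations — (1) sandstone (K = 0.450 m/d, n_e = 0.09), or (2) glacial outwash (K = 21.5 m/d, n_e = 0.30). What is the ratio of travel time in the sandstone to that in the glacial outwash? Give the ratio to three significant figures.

Unit 1 (sandstone): v = 0.450×0.0019/0.09 = 0.009500 m/d, t = 635/0.009500 = 66840 d
Unit 2 (glacial outwash): v = 21.5×0.0019/0.30 = 0.1362 m/d, t = 635/0.1362 = 4663 d
t(sandstone) / t(glacial outwash) = 66840/4663 = 14.3

14.3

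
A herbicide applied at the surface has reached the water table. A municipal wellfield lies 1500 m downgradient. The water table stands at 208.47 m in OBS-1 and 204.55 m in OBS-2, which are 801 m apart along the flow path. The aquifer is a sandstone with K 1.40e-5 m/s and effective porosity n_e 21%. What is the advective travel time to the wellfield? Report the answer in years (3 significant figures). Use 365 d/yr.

Hydraulic gradient i = (208.47 − 204.55) / 801 = 3.92 / 801 = 0.004894
K = 1.40e-5 m/s × 86400 s/d = 1.210 m/d
Darcy flux q = K·i = 1.210 × 0.004894 = 0.005920 m/d
v = Ki/n = 1.210·0.004894/0.21 = 0.02819 m/d
t = L / v = 1500 / 0.02819 = 53210 d
   = 53210 / 365 = 146 yr

146 years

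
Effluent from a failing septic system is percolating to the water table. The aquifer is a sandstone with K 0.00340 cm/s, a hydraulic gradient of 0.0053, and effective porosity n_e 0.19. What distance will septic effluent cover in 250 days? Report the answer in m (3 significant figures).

20.5 m

K = 0.00340 cm/s × 864 = 2.938 m/d
Darcy flux q = K·i = 2.938 × 0.0053 = 0.01557 m/d
Average linear velocity = 0.01557 / 0.19 = 0.08194 m/d
L = v × T = 0.08194 × 250 = 20.49 m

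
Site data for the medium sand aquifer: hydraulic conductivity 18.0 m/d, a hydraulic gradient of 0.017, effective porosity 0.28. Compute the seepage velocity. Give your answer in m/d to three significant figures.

1.09 m/d

Darcy flux q = K·i = 18.0 × 0.017 = 0.3060 m/d
Average linear velocity = 0.3060 / 0.28 = 1.093 m/d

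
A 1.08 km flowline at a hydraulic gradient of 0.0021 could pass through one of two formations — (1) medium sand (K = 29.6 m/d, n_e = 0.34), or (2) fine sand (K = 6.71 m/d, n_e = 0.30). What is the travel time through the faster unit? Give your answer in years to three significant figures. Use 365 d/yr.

Unit 1 (medium sand): v = 29.6×0.0021/0.34 = 0.1828 m/d, t = 1080/0.1828 = 5907 d
Unit 2 (fine sand): v = 6.71×0.0021/0.30 = 0.04697 m/d, t = 1080/0.04697 = 22990 d
Faster: 5907 d / 365 = 16.2 yr

16.2 years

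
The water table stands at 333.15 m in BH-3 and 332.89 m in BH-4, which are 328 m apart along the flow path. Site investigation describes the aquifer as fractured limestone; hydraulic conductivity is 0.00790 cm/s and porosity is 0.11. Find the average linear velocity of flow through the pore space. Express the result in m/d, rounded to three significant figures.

0.0492 m/d

Hydraulic gradient i = (333.15 − 332.89) / 328 = 0.26 / 328 = 7.927e-4
K = 0.00790 cm/s × 864 = 6.826 m/d
Darcy flux q = K·i = 6.826 × 7.927e-4 = 0.005411 m/d
v_s = q/n_e = 0.005411/0.11 = 0.04919 m/d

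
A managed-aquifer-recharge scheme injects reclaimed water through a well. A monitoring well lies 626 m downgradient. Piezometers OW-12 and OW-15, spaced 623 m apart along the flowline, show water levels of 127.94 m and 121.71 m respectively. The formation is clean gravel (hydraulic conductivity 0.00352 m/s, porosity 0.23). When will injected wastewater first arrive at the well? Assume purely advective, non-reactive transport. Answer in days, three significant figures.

Hydraulic gradient i = (127.94 − 121.71) / 623 = 6.23 / 623 = 0.01000
K = 0.00352 m/s × 86400 s/d = 304.1 m/d
q = Ki = 304.1 × 0.01000 = 3.041 m/d
v = Ki/n = 304.1·0.01000/0.23 = 13.22 m/d
t = L / v = 626 / 13.22 = 47.34 d

47.3 days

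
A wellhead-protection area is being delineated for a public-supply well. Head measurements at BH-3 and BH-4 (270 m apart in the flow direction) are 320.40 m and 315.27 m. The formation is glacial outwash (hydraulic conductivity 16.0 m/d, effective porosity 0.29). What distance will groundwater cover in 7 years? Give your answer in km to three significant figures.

Hydraulic gradient i = (320.40 − 315.27) / 270 = 5.13 / 270 = 0.01900
Specific discharge q = 16.0 × 0.01900 = 0.3040 m/d
v = Ki/n = 16.0·0.01900/0.29 = 1.048 m/d
T = 7 yr × 365 = 2555 d
L = v × T = 1.048 × 2555 = 2678 m
   = 2.68 km

2.68 km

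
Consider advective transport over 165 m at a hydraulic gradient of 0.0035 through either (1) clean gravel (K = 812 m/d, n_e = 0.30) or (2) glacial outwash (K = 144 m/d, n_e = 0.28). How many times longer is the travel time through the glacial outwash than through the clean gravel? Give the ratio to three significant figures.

5.26

Unit 1 (clean gravel): v = 812×0.0035/0.30 = 9.473 m/d, t = 165/9.473 = 17.42 d
Unit 2 (glacial outwash): v = 144×0.0035/0.28 = 1.800 m/d, t = 165/1.800 = 91.67 d
t(glacial outwash) / t(clean gravel) = 91.67/17.42 = 5.26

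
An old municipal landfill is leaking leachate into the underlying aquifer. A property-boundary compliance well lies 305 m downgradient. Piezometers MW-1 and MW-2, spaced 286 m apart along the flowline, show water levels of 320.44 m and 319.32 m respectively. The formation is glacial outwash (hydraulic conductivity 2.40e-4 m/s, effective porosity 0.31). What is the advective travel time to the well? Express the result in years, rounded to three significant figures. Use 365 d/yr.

3.19 years

Hydraulic gradient i = (320.44 − 319.32) / 286 = 1.12 / 286 = 0.003916
K = 2.40e-4 m/s × 86400 s/d = 20.74 m/d
Specific discharge q = 20.74 × 0.003916 = 0.08120 m/d
Seepage velocity v = q / n = 0.08120 / 0.31 = 0.2619 m/d
t = L / v = 305 / 0.2619 = 1164 d
   = 1164 / 365 = 3.19 yr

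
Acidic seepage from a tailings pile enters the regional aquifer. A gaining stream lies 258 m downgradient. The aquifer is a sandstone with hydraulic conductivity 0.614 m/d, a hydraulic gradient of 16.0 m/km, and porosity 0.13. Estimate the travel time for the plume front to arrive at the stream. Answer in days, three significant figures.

Specific discharge q = 0.614 × 0.016 = 0.009824 m/d
v = Ki/n = 0.614·0.016/0.13 = 0.07557 m/d
t = L / v = 258 / 0.07557 = 3414 d

3410 days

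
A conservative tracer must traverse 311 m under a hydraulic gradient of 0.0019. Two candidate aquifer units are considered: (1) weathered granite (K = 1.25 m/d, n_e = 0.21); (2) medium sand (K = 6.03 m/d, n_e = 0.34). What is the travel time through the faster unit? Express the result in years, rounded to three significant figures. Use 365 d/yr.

25.3 years

Unit 1 (weathered granite): v = 1.25×0.0019/0.21 = 0.01131 m/d, t = 311/0.01131 = 27500 d
Unit 2 (medium sand): v = 6.03×0.0019/0.34 = 0.03370 m/d, t = 311/0.03370 = 9229 d
Faster: 9229 d / 365 = 25.3 yr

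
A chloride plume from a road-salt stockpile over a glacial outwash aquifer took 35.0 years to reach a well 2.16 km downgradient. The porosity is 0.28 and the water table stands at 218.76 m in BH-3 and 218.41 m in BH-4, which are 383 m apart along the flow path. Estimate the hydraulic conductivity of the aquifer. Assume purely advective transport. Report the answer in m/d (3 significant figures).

51.8 m/d

Hydraulic gradient i = (218.76 − 218.41) / 383 = 0.35 / 383 = 9.138e-4
t = 35.0 years = 12780 d
L = 2.16 km = 2160 m
v = L / t = 2160 / 12780 = 0.1691 m/d
K = v · n / i = 0.1691 × 0.28 / 9.138e-4 = 51.8 m/d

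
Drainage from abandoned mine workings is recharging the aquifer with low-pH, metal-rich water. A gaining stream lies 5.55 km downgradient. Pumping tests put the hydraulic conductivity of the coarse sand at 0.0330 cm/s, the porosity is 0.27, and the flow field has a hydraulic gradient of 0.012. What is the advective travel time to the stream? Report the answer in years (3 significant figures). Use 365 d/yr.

K = 0.0330 cm/s × 864 = 28.51 m/d
q = Ki = 28.51 × 0.012 = 0.3421 m/d
Average linear velocity = 0.3421 / 0.27 = 1.267 m/d
L = 5.55 km = 5550 m
t = L / v = 5550 / 1.267 = 4380 d
   = 4380 / 365 = 12.0 yr

12.0 years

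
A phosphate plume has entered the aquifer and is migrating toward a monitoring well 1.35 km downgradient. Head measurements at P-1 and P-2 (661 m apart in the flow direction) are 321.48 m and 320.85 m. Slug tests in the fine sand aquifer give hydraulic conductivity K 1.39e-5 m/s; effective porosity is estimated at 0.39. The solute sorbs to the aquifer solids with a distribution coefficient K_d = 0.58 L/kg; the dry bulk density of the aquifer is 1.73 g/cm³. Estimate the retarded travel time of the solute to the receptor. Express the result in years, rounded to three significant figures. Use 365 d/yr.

Hydraulic gradient i = (321.48 − 320.85) / 661 = 0.63 / 661 = 9.531e-4
K = 1.39e-5 m/s × 86400 s/d = 1.201 m/d
q = Ki = 1.201 × 9.531e-4 = 0.001145 m/d
Seepage velocity v = q / n = 0.001145 / 0.39 = 0.002935 m/d
Retardation R = 1 + ρ_b·K_d/n = 1 + 1.73×0.58/0.39 = 3.573
Contaminant velocity v_c = v/R = 0.002935/3.573 = 8.215e-4 m/d
L = 1.35 km = 1350 m
t = L/v_c = 1350/8.215e-4 = 1.643e6 d
   = 1.643e6/365 = 4500 yr

4500 years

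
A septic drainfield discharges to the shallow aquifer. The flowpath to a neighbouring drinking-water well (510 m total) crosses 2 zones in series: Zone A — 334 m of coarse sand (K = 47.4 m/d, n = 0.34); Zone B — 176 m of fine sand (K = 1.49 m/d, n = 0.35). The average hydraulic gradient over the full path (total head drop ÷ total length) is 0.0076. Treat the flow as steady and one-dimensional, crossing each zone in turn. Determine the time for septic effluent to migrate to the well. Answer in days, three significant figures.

Continuity: the same q passes through each zone, so ΔH = q·Σ(L_j/K_j) — the zones act as resistances in series.
Σ(L/K) = 334/47.4 + 176/1.49 = 7.046 + 118.1 = 125.2 d
K_eq = L_total / Σ(L/K) = 510 / 125.2 = 4.075 m/d
q = K_eq · i = 4.075 × 0.0076 = 0.03097 m/d (same in every zone)
Zone A: v = q/n = 0.03097/0.34 = 0.09108 m/d → t_A = 334/0.09108 = 3667 d
Zone B: v = q/n = 0.03097/0.35 = 0.08848 m/d → t_B = 176/0.08848 = 1989 d
Total t = 3667 + 1989 = 5656 d

5660 days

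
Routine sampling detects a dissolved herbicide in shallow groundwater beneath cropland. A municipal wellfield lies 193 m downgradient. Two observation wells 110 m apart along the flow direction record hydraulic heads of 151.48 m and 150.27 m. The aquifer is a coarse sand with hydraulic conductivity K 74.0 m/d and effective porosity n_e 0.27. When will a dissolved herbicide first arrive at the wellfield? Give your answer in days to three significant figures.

64.0 days

Hydraulic gradient i = (151.48 − 150.27) / 110 = 1.21 / 110 = 0.01100
q = Ki = 74.0 × 0.01100 = 0.8140 m/d
Seepage velocity v = q / n = 0.8140 / 0.27 = 3.015 m/d
t = L / v = 193 / 3.015 = 64.02 d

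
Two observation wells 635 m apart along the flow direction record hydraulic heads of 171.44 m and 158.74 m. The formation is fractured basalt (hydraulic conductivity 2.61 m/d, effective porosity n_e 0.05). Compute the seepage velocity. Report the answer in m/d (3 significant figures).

1.04 m/d

Hydraulic gradient i = (171.44 − 158.74) / 635 = 12.70 / 635 = 0.02000
Darcy flux q = K·i = 2.61 × 0.02000 = 0.05220 m/d
v = Ki/n = 2.61·0.02000/0.05 = 1.044 m/d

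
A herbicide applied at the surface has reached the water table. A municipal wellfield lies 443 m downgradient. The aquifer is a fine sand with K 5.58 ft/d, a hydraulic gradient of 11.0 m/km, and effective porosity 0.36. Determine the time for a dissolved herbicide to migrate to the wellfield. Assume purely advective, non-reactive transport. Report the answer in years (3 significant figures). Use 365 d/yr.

K = 5.58 ft/d × 0.3048 = 1.701 m/d
Darcy flux q = K·i = 1.701 × 0.011 = 0.01871 m/d
Seepage velocity v = q / n = 0.01871 / 0.36 = 0.05197 m/d
t = L / v = 443 / 0.05197 = 8524 d
   = 8524 / 365 = 23.4 yr

23.4 years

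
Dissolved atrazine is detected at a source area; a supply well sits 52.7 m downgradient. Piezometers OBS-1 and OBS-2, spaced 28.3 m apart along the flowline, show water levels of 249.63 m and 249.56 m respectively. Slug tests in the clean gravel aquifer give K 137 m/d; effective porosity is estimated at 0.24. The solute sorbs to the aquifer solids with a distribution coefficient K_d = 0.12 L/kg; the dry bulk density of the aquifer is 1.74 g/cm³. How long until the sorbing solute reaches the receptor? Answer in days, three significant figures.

Hydraulic gradient i = (249.63 − 249.56) / 28.3 = 0.07 / 28.3 = 0.002473
Specific discharge q = 137 × 0.002473 = 0.3389 m/d
v = Ki/n = 137·0.002473/0.24 = 1.412 m/d
Retardation R = 1 + ρ_b·K_d/n = 1 + 1.74×0.12/0.24 = 1.870
Contaminant velocity v_c = v/R = 1.412/1.870 = 0.7551 m/d
t = L/v_c = 52.7/0.7551 = 69.80 d

69.8 days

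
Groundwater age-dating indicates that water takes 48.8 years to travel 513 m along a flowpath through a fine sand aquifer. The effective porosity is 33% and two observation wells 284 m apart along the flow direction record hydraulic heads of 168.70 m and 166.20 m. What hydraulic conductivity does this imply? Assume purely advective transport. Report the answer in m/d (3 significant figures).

Hydraulic gradient i = (168.70 − 166.20) / 284 = 2.50 / 284 = 0.008803
t = 48.8 years = 17810 d
v = L / t = 513 / 17810 = 0.02880 m/d
K = v · n / i = 0.02880 × 0.33 / 0.008803 = 1.08 m/d

1.08 m/d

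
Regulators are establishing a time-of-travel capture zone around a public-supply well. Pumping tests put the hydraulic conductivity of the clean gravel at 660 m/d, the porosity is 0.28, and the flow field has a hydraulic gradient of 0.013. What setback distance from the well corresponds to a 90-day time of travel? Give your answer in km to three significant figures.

2.76 km

Darcy flux q = K·i = 660 × 0.013 = 8.580 m/d
v_s = q/n_e = 8.580/0.28 = 30.64 m/d
L = v × T = 30.64 × 90 = 2758 m
   = 2.76 km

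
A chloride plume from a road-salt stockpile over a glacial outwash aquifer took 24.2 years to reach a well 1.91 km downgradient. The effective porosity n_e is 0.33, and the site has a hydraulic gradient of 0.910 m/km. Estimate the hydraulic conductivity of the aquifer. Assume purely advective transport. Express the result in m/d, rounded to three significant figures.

78.4 m/d

t = 24.2 years = 8833 d
L = 1.91 km = 1910 m
v = L / t = 1910 / 8833 = 0.2162 m/d
K = v · n / i = 0.2162 × 0.33 / 9.1e-4 = 78.4 m/d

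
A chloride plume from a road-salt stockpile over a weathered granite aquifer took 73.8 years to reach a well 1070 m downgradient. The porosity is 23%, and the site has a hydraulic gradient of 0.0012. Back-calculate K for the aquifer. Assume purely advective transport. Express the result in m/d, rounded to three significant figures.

7.61 m/d

t = 73.8 years = 26940 d
v = L / t = 1070 / 26940 = 0.03972 m/d
K = v · n / i = 0.03972 × 0.23 / 0.0012 = 7.61 m/d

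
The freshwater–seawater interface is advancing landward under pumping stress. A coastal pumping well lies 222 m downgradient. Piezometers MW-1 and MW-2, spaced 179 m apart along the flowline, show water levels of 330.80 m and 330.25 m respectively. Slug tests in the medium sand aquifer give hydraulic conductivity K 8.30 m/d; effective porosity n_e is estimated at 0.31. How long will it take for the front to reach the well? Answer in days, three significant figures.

Hydraulic gradient i = (330.80 − 330.25) / 179 = 0.55 / 179 = 0.003073
q = Ki = 8.30 × 0.003073 = 0.02550 m/d
Seepage velocity v = q / n = 0.02550 / 0.31 = 0.08227 m/d
t = L / v = 222 / 0.08227 = 2699 d

2700 days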